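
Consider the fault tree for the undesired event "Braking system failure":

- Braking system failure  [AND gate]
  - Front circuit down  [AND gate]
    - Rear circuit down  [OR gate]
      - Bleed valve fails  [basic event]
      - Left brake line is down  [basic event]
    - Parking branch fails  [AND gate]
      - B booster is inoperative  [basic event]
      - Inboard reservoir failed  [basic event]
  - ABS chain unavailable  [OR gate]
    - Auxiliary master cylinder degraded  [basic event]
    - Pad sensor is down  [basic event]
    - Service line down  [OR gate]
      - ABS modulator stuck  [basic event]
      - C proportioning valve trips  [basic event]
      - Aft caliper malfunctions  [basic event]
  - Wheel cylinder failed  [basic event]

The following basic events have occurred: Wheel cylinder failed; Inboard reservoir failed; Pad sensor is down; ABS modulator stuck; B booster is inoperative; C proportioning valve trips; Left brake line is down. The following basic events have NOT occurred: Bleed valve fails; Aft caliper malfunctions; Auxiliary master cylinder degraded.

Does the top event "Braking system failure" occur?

Yes

Rear circuit down [OR]: Bleed valve fails=not, Left brake line is down=occurs → at least one input occurs → occurs.
Parking branch fails [AND]: B booster is inoperative=occurs, Inboard reservoir failed=occurs → all inputs occur → occurs.
Front circuit down [AND]: Rear circuit down=occurs, Parking branch fails=occurs → all inputs occur → occurs.
Service line down [OR]: ABS modulator stuck=occurs, C proportioning valve trips=occurs, Aft caliper malfunctions=not → at least one input occurs → occurs.
ABS chain unavailable [OR]: Auxiliary master cylinder degraded=not, Pad sensor is down=occurs, Service line down=occurs → at least one input occurs → occurs.
Braking system failure [AND]: Front circuit down=occurs, ABS chain unavailable=occurs, Wheel cylinder failed=occurs → all inputs occur → occurs.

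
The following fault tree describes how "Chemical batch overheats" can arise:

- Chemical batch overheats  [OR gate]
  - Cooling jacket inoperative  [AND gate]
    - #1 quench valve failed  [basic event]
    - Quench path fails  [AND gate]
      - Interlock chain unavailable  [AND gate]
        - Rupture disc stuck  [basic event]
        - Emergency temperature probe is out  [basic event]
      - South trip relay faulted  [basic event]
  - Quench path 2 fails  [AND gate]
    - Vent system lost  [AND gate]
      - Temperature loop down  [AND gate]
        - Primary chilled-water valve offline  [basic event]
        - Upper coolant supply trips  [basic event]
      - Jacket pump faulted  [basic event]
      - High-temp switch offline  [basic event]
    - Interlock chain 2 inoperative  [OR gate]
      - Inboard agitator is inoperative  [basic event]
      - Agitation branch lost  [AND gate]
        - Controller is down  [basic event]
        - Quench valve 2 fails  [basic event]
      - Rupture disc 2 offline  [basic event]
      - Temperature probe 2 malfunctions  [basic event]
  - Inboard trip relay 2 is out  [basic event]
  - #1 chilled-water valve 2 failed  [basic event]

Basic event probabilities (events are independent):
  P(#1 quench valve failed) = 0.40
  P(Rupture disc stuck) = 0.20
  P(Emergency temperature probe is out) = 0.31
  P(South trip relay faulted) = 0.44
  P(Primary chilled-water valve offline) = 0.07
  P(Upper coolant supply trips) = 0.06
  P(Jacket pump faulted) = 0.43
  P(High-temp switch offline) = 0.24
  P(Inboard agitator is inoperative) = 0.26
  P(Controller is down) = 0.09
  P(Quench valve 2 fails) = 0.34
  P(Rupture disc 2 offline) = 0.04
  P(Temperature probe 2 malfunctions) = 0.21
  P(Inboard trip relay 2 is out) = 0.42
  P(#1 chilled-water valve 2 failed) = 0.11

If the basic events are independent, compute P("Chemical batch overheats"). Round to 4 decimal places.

P(Interlock chain unavailable) [AND] = 0.20 × 0.31 = 0.062000
P(Quench path fails) [AND] = 0.062000 × 0.44 = 0.027280
P(Cooling jacket inoperative) [AND] = 0.40 × 0.027280 = 0.010912
P(Temperature loop down) [AND] = 0.07 × 0.06 = 0.004200
P(Vent system lost) [AND] = 0.004200 × 0.43 × 0.24 = 0.000433
P(Agitation branch lost) [AND] = 0.09 × 0.34 = 0.030600
P(Interlock chain 2 inoperative) [OR] = 1 − (1−0.26) × (1−0.030600) × (1−0.04) × (1−0.21) = 0.455957
P(Quench path 2 fails) [AND] = 0.000433 × 0.455957 = 0.000197
P(Chemical batch overheats) [OR] = 1 − (1−0.010912) × (1−0.000197) × (1−0.42) × (1−0.11) = 0.489533
Rounded to 4 decimal places: P(Chemical batch overheats) ≈ 0.4895.

0.4895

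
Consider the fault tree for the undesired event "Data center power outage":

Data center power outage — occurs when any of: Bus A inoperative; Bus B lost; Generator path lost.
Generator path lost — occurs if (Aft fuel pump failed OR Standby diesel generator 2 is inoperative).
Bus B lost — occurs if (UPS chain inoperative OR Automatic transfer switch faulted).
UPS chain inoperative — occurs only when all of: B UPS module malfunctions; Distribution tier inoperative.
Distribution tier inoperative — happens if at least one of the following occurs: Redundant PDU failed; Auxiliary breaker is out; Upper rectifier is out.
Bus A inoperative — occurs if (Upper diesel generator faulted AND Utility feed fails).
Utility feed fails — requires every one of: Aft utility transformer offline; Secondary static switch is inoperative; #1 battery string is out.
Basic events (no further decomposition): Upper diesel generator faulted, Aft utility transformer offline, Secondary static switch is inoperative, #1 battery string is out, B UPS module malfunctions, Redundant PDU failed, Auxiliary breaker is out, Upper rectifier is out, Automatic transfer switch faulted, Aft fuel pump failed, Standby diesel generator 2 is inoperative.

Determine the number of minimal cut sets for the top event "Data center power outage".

Utility feed fails [AND]: one cut set from each child combined → 1 × 1 × 1 = 1 cut set(s).
Bus A inoperative [AND]: one cut set from each child combined → 1 × 1 = 1 cut set(s).
Distribution tier inoperative [OR]: union of children's cut sets → 3 cut set(s).
UPS chain inoperative [AND]: one cut set from each child combined → 1 × 3 = 3 cut set(s).
Bus B lost [OR]: union of children's cut sets → 4 cut set(s).
Generator path lost [OR]: union of children's cut sets → 2 cut set(s).
Data center power outage [OR]: union of children's cut sets → 7 cut set(s).
Minimal cut sets: {#1 battery string is out, Aft utility transformer offline, Secondary static switch is inoperative, Upper diesel generator faulted}; {B UPS module malfunctions, Redundant PDU failed}; {Auxiliary breaker is out, B UPS module malfunctions}; {B UPS module malfunctions, Upper rectifier is out}; {Automatic transfer switch faulted}; {Aft fuel pump failed}; {Standby diesel generator 2 is inoperative}.

7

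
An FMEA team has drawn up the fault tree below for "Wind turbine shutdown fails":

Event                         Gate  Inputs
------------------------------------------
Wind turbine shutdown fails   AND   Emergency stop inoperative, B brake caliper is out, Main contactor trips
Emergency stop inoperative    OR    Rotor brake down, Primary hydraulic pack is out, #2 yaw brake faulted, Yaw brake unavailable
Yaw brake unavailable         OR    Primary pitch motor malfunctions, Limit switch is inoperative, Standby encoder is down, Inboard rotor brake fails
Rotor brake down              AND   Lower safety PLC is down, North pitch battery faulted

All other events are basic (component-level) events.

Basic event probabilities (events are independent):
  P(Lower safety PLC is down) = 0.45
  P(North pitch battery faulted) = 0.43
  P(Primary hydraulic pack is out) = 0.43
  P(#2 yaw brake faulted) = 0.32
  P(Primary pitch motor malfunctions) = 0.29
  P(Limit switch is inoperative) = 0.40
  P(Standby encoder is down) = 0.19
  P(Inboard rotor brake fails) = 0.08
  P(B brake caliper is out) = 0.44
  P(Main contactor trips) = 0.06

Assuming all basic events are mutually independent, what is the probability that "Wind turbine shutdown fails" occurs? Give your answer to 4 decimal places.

P(Rotor brake down) [AND] = 0.45 × 0.43 = 0.193500
P(Yaw brake unavailable) [OR] = 1 − (1−0.29) × (1−0.40) × (1−0.19) × (1−0.08) = 0.682545
P(Emergency stop inoperative) [OR] = 1 − (1−0.193500) × (1−0.43) × (1−0.32) × (1−0.682545) = 0.900764
P(Wind turbine shutdown fails) [AND] = 0.900764 × 0.44 × 0.06 = 0.023780
Rounded to 4 decimal places: P(Wind turbine shutdown fails) ≈ 0.0238.

0.0238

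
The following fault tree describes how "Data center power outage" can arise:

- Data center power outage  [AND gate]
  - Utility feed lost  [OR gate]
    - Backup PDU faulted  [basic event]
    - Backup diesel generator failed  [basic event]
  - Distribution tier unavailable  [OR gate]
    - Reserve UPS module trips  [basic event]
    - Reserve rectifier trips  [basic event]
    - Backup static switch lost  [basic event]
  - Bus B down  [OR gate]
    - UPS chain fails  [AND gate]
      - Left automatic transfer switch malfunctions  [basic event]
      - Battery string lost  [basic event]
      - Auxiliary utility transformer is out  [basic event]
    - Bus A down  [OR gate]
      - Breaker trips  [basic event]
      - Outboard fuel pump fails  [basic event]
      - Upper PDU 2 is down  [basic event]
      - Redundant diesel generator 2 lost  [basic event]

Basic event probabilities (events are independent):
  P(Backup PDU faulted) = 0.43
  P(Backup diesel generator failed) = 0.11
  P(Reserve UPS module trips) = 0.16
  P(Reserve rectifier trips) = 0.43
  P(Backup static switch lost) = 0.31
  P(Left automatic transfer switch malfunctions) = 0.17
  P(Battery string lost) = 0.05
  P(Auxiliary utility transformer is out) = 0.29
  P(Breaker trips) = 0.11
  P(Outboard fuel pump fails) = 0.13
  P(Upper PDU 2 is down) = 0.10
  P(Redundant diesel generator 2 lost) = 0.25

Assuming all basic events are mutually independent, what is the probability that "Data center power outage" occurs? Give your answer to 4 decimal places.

0.1579

P(Utility feed lost) [OR] = 1 − (1−0.43) × (1−0.11) = 0.492700
P(Distribution tier unavailable) [OR] = 1 − (1−0.16) × (1−0.43) × (1−0.31) = 0.669628
P(UPS chain fails) [AND] = 0.17 × 0.05 × 0.29 = 0.002465
P(Bus A down) [OR] = 1 − (1−0.11) × (1−0.13) × (1−0.10) × (1−0.25) = 0.477348
P(Bus B down) [OR] = 1 − (1−0.002465) × (1−0.477348) = 0.478636
P(Data center power outage) [AND] = 0.492700 × 0.669628 × 0.478636 = 0.157914
Rounded to 4 decimal places: P(Data center power outage) ≈ 0.1579.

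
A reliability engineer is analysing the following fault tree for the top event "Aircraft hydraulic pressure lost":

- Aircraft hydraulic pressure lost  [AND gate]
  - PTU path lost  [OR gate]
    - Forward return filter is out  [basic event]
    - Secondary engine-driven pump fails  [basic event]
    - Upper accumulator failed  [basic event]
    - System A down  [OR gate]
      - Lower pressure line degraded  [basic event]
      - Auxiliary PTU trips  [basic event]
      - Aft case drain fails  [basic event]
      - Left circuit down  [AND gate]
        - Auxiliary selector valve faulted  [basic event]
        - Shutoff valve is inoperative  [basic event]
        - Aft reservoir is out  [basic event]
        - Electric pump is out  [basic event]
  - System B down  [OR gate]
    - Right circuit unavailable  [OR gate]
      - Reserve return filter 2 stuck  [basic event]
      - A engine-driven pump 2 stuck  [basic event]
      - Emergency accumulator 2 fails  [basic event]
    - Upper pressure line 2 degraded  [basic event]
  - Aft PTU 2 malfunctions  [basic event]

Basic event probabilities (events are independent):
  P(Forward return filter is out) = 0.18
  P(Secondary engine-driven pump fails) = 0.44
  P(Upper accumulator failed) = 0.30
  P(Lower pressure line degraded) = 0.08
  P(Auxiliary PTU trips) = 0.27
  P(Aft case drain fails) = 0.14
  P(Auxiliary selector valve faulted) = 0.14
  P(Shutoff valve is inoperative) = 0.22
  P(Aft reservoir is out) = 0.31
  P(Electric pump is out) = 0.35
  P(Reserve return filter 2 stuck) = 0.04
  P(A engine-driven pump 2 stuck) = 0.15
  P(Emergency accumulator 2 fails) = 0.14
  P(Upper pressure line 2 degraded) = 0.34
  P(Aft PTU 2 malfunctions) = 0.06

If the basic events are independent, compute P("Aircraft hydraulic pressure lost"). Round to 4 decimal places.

0.0263

P(Left circuit down) [AND] = 0.14 × 0.22 × 0.31 × 0.35 = 0.003342
P(System A down) [OR] = 1 − (1−0.08) × (1−0.27) × (1−0.14) × (1−0.003342) = 0.424354
P(PTU path lost) [OR] = 1 − (1−0.18) × (1−0.44) × (1−0.30) × (1−0.424354) = 0.814964
P(Right circuit unavailable) [OR] = 1 − (1−0.04) × (1−0.15) × (1−0.14) = 0.298240
P(System B down) [OR] = 1 − (1−0.298240) × (1−0.34) = 0.536838
P(Aircraft hydraulic pressure lost) [AND] = 0.814964 × 0.536838 × 0.06 = 0.026250
Rounded to 4 decimal places: P(Aircraft hydraulic pressure lost) ≈ 0.0263.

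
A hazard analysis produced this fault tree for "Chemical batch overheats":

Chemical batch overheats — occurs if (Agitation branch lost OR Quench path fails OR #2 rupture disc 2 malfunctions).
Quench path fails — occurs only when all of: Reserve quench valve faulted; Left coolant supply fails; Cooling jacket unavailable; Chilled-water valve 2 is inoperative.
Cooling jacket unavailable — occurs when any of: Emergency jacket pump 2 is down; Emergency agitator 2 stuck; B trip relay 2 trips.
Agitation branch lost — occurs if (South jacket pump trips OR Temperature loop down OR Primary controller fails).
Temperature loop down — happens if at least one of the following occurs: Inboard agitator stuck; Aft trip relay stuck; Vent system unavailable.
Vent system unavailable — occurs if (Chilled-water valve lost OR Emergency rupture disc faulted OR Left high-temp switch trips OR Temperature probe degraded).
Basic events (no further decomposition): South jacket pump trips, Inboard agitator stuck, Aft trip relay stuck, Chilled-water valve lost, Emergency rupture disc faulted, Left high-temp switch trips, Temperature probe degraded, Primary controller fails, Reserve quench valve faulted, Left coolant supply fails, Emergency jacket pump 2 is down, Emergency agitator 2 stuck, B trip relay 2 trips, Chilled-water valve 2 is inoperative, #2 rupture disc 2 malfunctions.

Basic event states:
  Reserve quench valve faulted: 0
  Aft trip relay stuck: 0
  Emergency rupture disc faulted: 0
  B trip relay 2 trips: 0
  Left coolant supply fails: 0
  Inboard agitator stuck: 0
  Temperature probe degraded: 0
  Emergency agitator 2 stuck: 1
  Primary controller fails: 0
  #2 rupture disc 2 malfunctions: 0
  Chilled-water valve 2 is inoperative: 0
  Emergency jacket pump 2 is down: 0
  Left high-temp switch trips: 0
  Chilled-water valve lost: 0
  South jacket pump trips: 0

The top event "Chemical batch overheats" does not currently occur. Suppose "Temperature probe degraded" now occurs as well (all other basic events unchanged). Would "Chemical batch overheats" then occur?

Yes

Counterfactual: set "Temperature probe degraded" to occurred.
Vent system unavailable [OR]: Chilled-water valve lost=not, Emergency rupture disc faulted=not, Left high-temp switch trips=not, Temperature probe degraded=occurs → at least one input occurs → occurs.
Temperature loop down [OR]: Inboard agitator stuck=not, Aft trip relay stuck=not, Vent system unavailable=occurs → at least one input occurs → occurs.
Agitation branch lost [OR]: South jacket pump trips=not, Temperature loop down=occurs, Primary controller fails=not → at least one input occurs → occurs.
Cooling jacket unavailable [OR]: Emergency jacket pump 2 is down=not, Emergency agitator 2 stuck=occurs, B trip relay 2 trips=not → at least one input occurs → occurs.
Quench path fails [AND]: Reserve quench valve faulted=not, Left coolant supply fails=not, Cooling jacket unavailable=occurs, Chilled-water valve 2 is inoperative=not → not all inputs occur → does not occur.
Chemical batch overheats [OR]: Agitation branch lost=occurs, Quench path fails=not, #2 rupture disc 2 malfunctions=not → at least one input occurs → occurs.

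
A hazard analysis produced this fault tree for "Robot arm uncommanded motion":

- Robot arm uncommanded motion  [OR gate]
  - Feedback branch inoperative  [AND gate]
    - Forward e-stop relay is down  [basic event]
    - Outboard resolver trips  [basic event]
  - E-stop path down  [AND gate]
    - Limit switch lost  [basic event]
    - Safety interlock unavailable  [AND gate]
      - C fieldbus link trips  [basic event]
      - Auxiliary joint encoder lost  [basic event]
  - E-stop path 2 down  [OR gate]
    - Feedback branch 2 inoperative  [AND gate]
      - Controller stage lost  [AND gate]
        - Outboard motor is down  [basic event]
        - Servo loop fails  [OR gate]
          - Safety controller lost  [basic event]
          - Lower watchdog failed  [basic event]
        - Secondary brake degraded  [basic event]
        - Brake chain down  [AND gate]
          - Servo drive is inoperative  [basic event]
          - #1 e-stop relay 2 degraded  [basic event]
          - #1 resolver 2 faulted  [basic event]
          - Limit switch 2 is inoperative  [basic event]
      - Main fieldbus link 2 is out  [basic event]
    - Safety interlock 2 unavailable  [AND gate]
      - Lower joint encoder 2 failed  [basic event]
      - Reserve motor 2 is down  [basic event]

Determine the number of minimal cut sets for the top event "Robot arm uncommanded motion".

5

Feedback branch inoperative [AND]: one cut set from each child combined → 1 × 1 = 1 cut set(s).
Safety interlock unavailable [AND]: one cut set from each child combined → 1 × 1 = 1 cut set(s).
E-stop path down [AND]: one cut set from each child combined → 1 × 1 = 1 cut set(s).
Servo loop fails [OR]: union of children's cut sets → 2 cut set(s).
Brake chain down [AND]: one cut set from each child combined → 1 × 1 × 1 × 1 = 1 cut set(s).
Controller stage lost [AND]: one cut set from each child combined → 1 × 2 × 1 × 1 = 2 cut set(s).
Feedback branch 2 inoperative [AND]: one cut set from each child combined → 2 × 1 = 2 cut set(s).
Safety interlock 2 unavailable [AND]: one cut set from each child combined → 1 × 1 = 1 cut set(s).
E-stop path 2 down [OR]: union of children's cut sets → 3 cut set(s).
Robot arm uncommanded motion [OR]: union of children's cut sets → 5 cut set(s).
Minimal cut sets: {Forward e-stop relay is down, Outboard resolver trips}; {Auxiliary joint encoder lost, C fieldbus link trips, Limit switch lost}; {#1 e-stop relay 2 degraded, #1 resolver 2 faulted, Limit switch 2 is inoperative, Main fieldbus link 2 is out, Outboard motor is down, Safety controller lost, Secondary brake degraded, Servo drive is inoperative}; {#1 e-stop relay 2 degraded, #1 resolver 2 faulted, Limit switch 2 is inoperative, Lower watchdog failed, Main fieldbus link 2 is out, Outboard motor is down, Secondary brake degraded, Servo drive is inoperative}; {Lower joint encoder 2 failed, Reserve motor 2 is down}.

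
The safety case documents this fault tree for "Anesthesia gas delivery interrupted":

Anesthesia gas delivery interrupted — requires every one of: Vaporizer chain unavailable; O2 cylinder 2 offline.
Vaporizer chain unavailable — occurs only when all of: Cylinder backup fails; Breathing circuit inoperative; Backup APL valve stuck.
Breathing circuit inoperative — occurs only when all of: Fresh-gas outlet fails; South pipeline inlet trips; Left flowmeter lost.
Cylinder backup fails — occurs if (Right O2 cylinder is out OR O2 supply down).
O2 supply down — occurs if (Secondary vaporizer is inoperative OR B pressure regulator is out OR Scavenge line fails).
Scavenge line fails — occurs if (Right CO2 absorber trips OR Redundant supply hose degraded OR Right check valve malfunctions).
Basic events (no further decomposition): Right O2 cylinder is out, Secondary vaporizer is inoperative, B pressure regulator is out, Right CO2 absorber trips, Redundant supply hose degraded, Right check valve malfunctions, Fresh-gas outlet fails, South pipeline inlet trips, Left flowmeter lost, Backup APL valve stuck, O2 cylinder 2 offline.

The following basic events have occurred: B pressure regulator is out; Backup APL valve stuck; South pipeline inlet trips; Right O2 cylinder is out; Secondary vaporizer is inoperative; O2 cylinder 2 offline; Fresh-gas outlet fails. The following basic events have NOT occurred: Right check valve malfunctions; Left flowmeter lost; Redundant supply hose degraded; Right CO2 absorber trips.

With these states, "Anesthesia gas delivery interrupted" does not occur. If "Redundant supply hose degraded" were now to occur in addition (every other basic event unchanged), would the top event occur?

Counterfactual: set "Redundant supply hose degraded" to occurred.
Scavenge line fails [OR]: Right CO2 absorber trips=not, Redundant supply hose degraded=occurs, Right check valve malfunctions=not → at least one input occurs → occurs.
O2 supply down [OR]: Secondary vaporizer is inoperative=occurs, B pressure regulator is out=occurs, Scavenge line fails=occurs → at least one input occurs → occurs.
Cylinder backup fails [OR]: Right O2 cylinder is out=occurs, O2 supply down=occurs → at least one input occurs → occurs.
Breathing circuit inoperative [AND]: Fresh-gas outlet fails=occurs, South pipeline inlet trips=occurs, Left flowmeter lost=not → not all inputs occur → does not occur.
Vaporizer chain unavailable [AND]: Cylinder backup fails=occurs, Breathing circuit inoperative=not, Backup APL valve stuck=occurs → not all inputs occur → does not occur.
Anesthesia gas delivery interrupted [AND]: Vaporizer chain unavailable=not, O2 cylinder 2 offline=occurs → not all inputs occur → does not occur.

No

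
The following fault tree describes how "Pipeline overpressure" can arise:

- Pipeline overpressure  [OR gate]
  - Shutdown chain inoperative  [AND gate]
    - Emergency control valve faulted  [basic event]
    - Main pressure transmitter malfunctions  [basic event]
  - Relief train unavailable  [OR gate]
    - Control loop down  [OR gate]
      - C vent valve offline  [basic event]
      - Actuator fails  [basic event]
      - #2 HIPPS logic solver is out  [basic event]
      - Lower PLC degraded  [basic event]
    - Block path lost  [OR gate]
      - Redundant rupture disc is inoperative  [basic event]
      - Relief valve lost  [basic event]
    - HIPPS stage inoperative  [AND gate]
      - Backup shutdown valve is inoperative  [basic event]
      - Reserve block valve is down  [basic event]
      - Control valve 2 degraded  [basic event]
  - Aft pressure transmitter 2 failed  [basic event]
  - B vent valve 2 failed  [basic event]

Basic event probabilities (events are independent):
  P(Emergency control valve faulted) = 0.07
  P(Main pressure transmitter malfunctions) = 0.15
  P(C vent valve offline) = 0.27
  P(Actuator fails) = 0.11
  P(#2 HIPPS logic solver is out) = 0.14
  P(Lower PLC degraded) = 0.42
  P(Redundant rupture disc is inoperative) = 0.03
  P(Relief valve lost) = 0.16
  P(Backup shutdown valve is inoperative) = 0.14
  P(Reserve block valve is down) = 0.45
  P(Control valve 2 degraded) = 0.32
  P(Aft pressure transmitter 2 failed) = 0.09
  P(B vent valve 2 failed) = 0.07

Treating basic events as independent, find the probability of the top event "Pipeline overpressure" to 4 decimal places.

P(Shutdown chain inoperative) [AND] = 0.07 × 0.15 = 0.010500
P(Control loop down) [OR] = 1 − (1−0.27) × (1−0.11) × (1−0.14) × (1−0.42) = 0.675930
P(Block path lost) [OR] = 1 − (1−0.03) × (1−0.16) = 0.185200
P(HIPPS stage inoperative) [AND] = 0.14 × 0.45 × 0.32 = 0.020160
P(Relief train unavailable) [OR] = 1 − (1−0.675930) × (1−0.185200) × (1−0.020160) = 0.741271
P(Pipeline overpressure) [OR] = 1 − (1−0.010500) × (1−0.741271) × (1−0.09) × (1−0.07) = 0.783337
Rounded to 4 decimal places: P(Pipeline overpressure) ≈ 0.7833.

0.7833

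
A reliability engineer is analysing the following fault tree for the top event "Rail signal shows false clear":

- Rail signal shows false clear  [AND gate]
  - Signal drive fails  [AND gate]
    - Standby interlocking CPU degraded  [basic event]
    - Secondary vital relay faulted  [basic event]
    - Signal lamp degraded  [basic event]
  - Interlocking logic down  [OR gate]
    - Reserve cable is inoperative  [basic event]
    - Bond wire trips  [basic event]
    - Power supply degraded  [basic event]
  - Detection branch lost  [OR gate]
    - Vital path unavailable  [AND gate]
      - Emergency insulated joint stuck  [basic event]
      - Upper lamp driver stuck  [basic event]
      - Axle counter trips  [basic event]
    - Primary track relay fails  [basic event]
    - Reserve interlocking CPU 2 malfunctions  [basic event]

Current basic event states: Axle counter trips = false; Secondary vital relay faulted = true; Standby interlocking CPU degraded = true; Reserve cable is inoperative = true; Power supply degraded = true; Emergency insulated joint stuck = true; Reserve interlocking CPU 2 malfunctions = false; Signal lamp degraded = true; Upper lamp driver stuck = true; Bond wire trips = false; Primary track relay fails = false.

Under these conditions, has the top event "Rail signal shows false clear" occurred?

No

Signal drive fails [AND]: Standby interlocking CPU degraded=occurs, Secondary vital relay faulted=occurs, Signal lamp degraded=occurs → all inputs occur → occurs.
Interlocking logic down [OR]: Reserve cable is inoperative=occurs, Bond wire trips=not, Power supply degraded=occurs → at least one input occurs → occurs.
Vital path unavailable [AND]: Emergency insulated joint stuck=occurs, Upper lamp driver stuck=occurs, Axle counter trips=not → not all inputs occur → does not occur.
Detection branch lost [OR]: Vital path unavailable=not, Primary track relay fails=not, Reserve interlocking CPU 2 malfunctions=not → no input occurs → does not occur.
Rail signal shows false clear [AND]: Signal drive fails=occurs, Interlocking logic down=occurs, Detection branch lost=not → not all inputs occur → does not occur.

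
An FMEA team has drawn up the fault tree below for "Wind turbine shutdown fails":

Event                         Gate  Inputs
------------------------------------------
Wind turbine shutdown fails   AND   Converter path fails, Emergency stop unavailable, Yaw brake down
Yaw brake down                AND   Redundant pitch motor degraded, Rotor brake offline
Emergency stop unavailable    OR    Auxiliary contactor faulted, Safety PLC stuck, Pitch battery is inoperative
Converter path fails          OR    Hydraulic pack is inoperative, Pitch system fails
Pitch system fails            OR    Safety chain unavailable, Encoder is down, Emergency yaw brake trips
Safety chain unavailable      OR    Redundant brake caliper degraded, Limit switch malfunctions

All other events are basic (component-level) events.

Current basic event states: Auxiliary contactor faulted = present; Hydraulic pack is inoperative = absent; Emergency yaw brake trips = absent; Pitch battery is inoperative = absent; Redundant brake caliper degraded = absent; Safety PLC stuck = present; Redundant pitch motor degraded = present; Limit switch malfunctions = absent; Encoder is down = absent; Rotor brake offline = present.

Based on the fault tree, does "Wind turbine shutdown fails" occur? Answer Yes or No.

No

Safety chain unavailable [OR]: Redundant brake caliper degraded=not, Limit switch malfunctions=not → no input occurs → does not occur.
Pitch system fails [OR]: Safety chain unavailable=not, Encoder is down=not, Emergency yaw brake trips=not → no input occurs → does not occur.
Converter path fails [OR]: Hydraulic pack is inoperative=not, Pitch system fails=not → no input occurs → does not occur.
Emergency stop unavailable [OR]: Auxiliary contactor faulted=occurs, Safety PLC stuck=occurs, Pitch battery is inoperative=not → at least one input occurs → occurs.
Yaw brake down [AND]: Redundant pitch motor degraded=occurs, Rotor brake offline=occurs → all inputs occur → occurs.
Wind turbine shutdown fails [AND]: Converter path fails=not, Emergency stop unavailable=occurs, Yaw brake down=occurs → not all inputs occur → does not occur.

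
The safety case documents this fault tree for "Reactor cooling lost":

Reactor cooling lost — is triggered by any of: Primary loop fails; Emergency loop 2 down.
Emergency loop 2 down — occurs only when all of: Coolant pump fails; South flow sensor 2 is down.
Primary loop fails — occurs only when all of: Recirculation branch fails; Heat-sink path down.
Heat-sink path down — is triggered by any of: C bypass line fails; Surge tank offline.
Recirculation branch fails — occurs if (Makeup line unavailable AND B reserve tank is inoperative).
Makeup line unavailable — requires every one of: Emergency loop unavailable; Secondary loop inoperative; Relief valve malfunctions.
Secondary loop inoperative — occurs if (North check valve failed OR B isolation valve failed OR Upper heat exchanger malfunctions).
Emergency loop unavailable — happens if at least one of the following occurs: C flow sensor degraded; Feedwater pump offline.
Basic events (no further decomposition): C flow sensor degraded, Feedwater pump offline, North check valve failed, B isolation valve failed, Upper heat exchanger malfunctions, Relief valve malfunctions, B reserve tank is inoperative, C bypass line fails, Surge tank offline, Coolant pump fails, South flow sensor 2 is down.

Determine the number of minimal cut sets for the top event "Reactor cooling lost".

Emergency loop unavailable [OR]: union of children's cut sets → 2 cut set(s).
Secondary loop inoperative [OR]: union of children's cut sets → 3 cut set(s).
Makeup line unavailable [AND]: one cut set from each child combined → 2 × 3 × 1 = 6 cut set(s).
Recirculation branch fails [AND]: one cut set from each child combined → 6 × 1 = 6 cut set(s).
Heat-sink path down [OR]: union of children's cut sets → 2 cut set(s).
Primary loop fails [AND]: one cut set from each child combined → 6 × 2 = 12 cut set(s).
Emergency loop 2 down [AND]: one cut set from each child combined → 1 × 1 = 1 cut set(s).
Reactor cooling lost [OR]: union of children's cut sets → 13 cut set(s).

13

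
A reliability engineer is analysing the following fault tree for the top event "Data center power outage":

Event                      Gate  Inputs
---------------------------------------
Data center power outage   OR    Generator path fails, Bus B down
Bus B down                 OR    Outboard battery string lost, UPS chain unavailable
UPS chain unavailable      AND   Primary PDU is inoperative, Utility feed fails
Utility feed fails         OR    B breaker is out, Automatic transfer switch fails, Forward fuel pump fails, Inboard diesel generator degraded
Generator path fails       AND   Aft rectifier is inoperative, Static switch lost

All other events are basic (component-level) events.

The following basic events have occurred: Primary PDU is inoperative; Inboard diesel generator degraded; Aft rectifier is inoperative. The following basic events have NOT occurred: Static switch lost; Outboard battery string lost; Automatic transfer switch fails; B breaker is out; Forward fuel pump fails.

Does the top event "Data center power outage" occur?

Yes

Generator path fails [AND]: Aft rectifier is inoperative=occurs, Static switch lost=not → not all inputs occur → does not occur.
Utility feed fails [OR]: B breaker is out=not, Automatic transfer switch fails=not, Forward fuel pump fails=not, Inboard diesel generator degraded=occurs → at least one input occurs → occurs.
UPS chain unavailable [AND]: Primary PDU is inoperative=occurs, Utility feed fails=occurs → all inputs occur → occurs.
Bus B down [OR]: Outboard battery string lost=not, UPS chain unavailable=occurs → at least one input occurs → occurs.
Data center power outage [OR]: Generator path fails=not, Bus B down=occurs → at least one input occurs → occurs.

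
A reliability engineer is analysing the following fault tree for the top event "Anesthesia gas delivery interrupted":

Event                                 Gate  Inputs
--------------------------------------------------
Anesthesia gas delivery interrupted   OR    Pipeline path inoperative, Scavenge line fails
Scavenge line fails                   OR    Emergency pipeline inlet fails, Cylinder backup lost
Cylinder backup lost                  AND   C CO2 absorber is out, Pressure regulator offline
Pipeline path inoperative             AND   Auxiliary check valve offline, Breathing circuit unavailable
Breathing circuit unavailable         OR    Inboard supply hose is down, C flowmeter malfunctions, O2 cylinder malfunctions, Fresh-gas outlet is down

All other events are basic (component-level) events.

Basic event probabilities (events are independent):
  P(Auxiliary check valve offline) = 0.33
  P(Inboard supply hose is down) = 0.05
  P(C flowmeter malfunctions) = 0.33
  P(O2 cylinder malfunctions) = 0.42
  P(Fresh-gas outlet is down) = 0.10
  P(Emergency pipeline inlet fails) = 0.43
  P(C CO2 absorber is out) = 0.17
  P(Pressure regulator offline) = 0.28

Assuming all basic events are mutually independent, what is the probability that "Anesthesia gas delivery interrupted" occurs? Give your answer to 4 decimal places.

0.5768

P(Breathing circuit unavailable) [OR] = 1 − (1−0.05) × (1−0.33) × (1−0.42) × (1−0.10) = 0.667747
P(Pipeline path inoperative) [AND] = 0.33 × 0.667747 = 0.220357
P(Cylinder backup lost) [AND] = 0.17 × 0.28 = 0.047600
P(Scavenge line fails) [OR] = 1 − (1−0.43) × (1−0.047600) = 0.457132
P(Anesthesia gas delivery interrupted) [OR] = 1 − (1−0.220357) × (1−0.457132) = 0.576757
Rounded to 4 decimal places: P(Anesthesia gas delivery interrupted) ≈ 0.5768.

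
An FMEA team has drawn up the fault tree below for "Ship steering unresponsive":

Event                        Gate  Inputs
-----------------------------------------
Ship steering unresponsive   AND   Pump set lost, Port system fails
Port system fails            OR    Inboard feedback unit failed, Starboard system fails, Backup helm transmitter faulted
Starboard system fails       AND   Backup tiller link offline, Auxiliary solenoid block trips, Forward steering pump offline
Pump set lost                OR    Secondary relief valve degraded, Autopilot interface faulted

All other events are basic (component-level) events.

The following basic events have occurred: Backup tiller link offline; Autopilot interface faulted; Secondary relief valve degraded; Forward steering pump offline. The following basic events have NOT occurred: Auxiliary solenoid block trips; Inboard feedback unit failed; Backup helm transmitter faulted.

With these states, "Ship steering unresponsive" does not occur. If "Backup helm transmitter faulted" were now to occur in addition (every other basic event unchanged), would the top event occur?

Yes

Counterfactual: set "Backup helm transmitter faulted" to occurred.
Pump set lost [OR]: Secondary relief valve degraded=occurs, Autopilot interface faulted=occurs → at least one input occurs → occurs.
Starboard system fails [AND]: Backup tiller link offline=occurs, Auxiliary solenoid block trips=not, Forward steering pump offline=occurs → not all inputs occur → does not occur.
Port system fails [OR]: Inboard feedback unit failed=not, Starboard system fails=not, Backup helm transmitter faulted=occurs → at least one input occurs → occurs.
Ship steering unresponsive [AND]: Pump set lost=occurs, Port system fails=occurs → all inputs occur → occurs.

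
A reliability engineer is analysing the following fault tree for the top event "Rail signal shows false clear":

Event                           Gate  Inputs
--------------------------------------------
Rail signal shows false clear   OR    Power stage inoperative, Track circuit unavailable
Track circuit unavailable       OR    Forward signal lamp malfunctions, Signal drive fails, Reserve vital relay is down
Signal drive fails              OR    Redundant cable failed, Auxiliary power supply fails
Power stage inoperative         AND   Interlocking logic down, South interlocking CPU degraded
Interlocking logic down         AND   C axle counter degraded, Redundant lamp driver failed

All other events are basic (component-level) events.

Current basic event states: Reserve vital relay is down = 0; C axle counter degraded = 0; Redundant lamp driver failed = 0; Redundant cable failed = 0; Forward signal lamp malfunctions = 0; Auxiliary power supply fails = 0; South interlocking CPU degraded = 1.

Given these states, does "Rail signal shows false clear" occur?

Interlocking logic down [AND]: C axle counter degraded=not, Redundant lamp driver failed=not → not all inputs occur → does not occur.
Power stage inoperative [AND]: Interlocking logic down=not, South interlocking CPU degraded=occurs → not all inputs occur → does not occur.
Signal drive fails [OR]: Redundant cable failed=not, Auxiliary power supply fails=not → no input occurs → does not occur.
Track circuit unavailable [OR]: Forward signal lamp malfunctions=not, Signal drive fails=not, Reserve vital relay is down=not → no input occurs → does not occur.
Rail signal shows false clear [OR]: Power stage inoperative=not, Track circuit unavailable=not → no input occurs → does not occur.

No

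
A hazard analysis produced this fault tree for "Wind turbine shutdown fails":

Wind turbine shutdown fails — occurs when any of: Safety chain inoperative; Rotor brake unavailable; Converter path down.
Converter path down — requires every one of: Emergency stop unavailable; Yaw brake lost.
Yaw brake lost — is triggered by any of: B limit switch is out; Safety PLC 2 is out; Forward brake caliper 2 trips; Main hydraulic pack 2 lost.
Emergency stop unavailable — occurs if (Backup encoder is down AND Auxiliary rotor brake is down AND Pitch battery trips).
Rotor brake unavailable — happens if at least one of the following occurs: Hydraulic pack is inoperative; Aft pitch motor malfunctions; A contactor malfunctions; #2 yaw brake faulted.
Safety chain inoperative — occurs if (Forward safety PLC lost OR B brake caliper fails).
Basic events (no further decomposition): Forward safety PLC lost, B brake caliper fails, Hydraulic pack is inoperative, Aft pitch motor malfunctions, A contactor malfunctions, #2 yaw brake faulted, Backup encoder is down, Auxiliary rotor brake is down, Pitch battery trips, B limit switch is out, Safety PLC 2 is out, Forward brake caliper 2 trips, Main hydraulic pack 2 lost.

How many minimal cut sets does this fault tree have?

Safety chain inoperative [OR]: union of children's cut sets → 2 cut set(s).
Rotor brake unavailable [OR]: union of children's cut sets → 4 cut set(s).
Emergency stop unavailable [AND]: one cut set from each child combined → 1 × 1 × 1 = 1 cut set(s).
Yaw brake lost [OR]: union of children's cut sets → 4 cut set(s).
Converter path down [AND]: one cut set from each child combined → 1 × 4 = 4 cut set(s).
Wind turbine shutdown fails [OR]: union of children's cut sets → 10 cut set(s).
Minimal cut sets: {Forward safety PLC lost}; {B brake caliper fails}; {Hydraulic pack is inoperative}; {Aft pitch motor malfunctions}; {A contactor malfunctions}; {#2 yaw brake faulted}; {Auxiliary rotor brake is down, B limit switch is out, Backup encoder is down, Pitch battery trips}; {Auxiliary rotor brake is down, Backup encoder is down, Pitch battery trips, Safety PLC 2 is out}; {Auxiliary rotor brake is down, Backup encoder is down, Forward brake caliper 2 trips, Pitch battery trips}; {Auxiliary rotor brake is down, Backup encoder is down, Main hydraulic pack 2 lost, Pitch battery trips}.

10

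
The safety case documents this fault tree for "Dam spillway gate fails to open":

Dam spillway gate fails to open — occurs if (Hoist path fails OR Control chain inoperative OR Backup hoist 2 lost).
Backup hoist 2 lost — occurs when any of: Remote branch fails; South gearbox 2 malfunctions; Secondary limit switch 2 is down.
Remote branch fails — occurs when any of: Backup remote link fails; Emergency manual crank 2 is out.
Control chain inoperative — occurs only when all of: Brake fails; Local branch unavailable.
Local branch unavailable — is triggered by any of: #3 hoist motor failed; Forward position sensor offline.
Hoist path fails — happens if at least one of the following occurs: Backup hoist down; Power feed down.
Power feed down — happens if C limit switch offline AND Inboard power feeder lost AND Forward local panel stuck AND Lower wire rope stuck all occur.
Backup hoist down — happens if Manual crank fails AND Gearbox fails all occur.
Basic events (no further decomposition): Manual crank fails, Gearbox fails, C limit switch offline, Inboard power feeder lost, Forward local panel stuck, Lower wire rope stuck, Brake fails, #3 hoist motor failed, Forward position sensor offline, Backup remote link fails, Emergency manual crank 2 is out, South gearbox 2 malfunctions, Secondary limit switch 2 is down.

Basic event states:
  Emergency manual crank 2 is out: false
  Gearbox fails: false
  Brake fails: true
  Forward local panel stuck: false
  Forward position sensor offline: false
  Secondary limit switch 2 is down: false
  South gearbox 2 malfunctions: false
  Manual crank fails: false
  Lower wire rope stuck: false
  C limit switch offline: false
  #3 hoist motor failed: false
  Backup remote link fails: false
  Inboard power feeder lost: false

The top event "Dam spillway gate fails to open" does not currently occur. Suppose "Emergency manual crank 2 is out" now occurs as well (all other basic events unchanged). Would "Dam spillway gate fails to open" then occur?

Yes

Counterfactual: set "Emergency manual crank 2 is out" to occurred.
Backup hoist down [AND]: Manual crank fails=not, Gearbox fails=not → not all inputs occur → does not occur.
Power feed down [AND]: C limit switch offline=not, Inboard power feeder lost=not, Forward local panel stuck=not, Lower wire rope stuck=not → not all inputs occur → does not occur.
Hoist path fails [OR]: Backup hoist down=not, Power feed down=not → no input occurs → does not occur.
Local branch unavailable [OR]: #3 hoist motor failed=not, Forward position sensor offline=not → no input occurs → does not occur.
Control chain inoperative [AND]: Brake fails=occurs, Local branch unavailable=not → not all inputs occur → does not occur.
Remote branch fails [OR]: Backup remote link fails=not, Emergency manual crank 2 is out=occurs → at least one input occurs → occurs.
Backup hoist 2 lost [OR]: Remote branch fails=occurs, South gearbox 2 malfunctions=not, Secondary limit switch 2 is down=not → at least one input occurs → occurs.
Dam spillway gate fails to open [OR]: Hoist path fails=not, Control chain inoperative=not, Backup hoist 2 lost=occurs → at least one input occurs → occurs.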